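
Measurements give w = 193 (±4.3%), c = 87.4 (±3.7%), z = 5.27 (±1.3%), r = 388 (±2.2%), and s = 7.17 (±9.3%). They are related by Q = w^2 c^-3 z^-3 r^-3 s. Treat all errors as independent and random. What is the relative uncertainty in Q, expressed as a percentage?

For a monomial Q ∝ w^2, c^-3, z^-3, r^-3, s, fractional errors add in quadrature:
  (2·δw/w)² = (2×0.0430)² = 0.00740;  (-3·δc/c)² = (-3×0.0370)² = 0.0123;  (-3·δz/z)² = (-3×0.0130)² = 0.00152;  (-3·δr/r)² = (-3×0.0220)² = 0.00436;  (1·δs/s)² = (1×0.0930)² = 0.00865
δQ/Q = √(0.0342) = 0.185

18.5%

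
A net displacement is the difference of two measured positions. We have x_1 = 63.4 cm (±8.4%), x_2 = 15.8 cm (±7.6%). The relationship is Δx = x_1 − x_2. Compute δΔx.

Sums and differences: (δΔx)² = Σ (cᵢ δxᵢ)².
  (δx_1)² = 28.4;  (δx_2)² = 1.44
δΔx = √(29.8) = 5.46 cm

5.46 cm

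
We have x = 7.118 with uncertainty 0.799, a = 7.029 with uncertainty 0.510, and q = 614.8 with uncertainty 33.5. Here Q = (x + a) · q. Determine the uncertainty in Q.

Let u = x + a = 14.15. δu = √(δx² + δa²) = √(0.638 + 0.260) = 0.948, so δu/u = 0.0670.
Q is then a monomial in u, q:
δQ/Q = √((δu/u)² + (1·δq/q)²) = √(0.00449 + 0.00297) = 0.0864
Q = 8698, so δQ = 0.0864 × 8698 = 751.

751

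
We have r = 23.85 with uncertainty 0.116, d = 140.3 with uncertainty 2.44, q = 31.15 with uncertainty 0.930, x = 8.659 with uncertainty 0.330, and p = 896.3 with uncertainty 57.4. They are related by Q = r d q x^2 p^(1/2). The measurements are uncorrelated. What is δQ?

2.1e+07

Each factor contributes (exponent × relative error)² to (δQ/Q)²:
  (1·δr/r)² = (1×0.00486)² = 2.37e-05;  (1·δd/d)² = (1×0.0174)² = 0.000302;  (1·δq/q)² = (1×0.0299)² = 0.000891;  (2·δx/x)² = (2×0.0381)² = 0.00581;  (½·δp/p)² = (0.5×0.0640)² = 0.00103
δQ/Q = √(0.00805) = 0.0897
Q = 2.34e+08, so δQ = 0.0897 × 2.34e+08 = 2.1e+07.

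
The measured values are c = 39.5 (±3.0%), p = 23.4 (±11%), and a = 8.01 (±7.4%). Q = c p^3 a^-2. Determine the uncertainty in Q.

Products/powers → add relative errors in quadrature, weighted by exponent:
  (1·δc/c)² = (1×0.0300)² = 0.000900;  (3·δp/p)² = (3×0.110)² = 0.109;  (-2·δa/a)² = (-2×0.0740)² = 0.0219
δQ/Q = √(0.132) = 0.363
Q = 7890, so δQ = 0.363 × 7890 = 2860.

2860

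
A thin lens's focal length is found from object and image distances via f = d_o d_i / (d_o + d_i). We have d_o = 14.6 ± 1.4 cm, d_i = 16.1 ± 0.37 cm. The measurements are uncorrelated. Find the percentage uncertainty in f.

5.15%

∂f/∂d_o = (d_i/(d_o+d_i))² = 0.275;  ∂f/∂d_i = (d_o/(d_o+d_i))² = 0.226
δf = √((∂f/∂d_o · δd_o)² + (∂f/∂d_i · δd_i)²) = √(0.148 + 0.00700) = 0.394 cm
f = 7.66 cm, so δf/f = 0.394/7.66 = 0.0515.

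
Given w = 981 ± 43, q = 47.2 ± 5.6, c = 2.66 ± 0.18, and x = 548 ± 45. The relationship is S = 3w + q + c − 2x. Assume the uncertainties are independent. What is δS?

Sums and differences: (δS)² = Σ (cᵢ δxᵢ)².
  (3·δw)² = 16600;  (δq)² = 31.4;  (δc)² = 0.0324;  (2·δx)² = 8100
δS = √(24800) = 157

157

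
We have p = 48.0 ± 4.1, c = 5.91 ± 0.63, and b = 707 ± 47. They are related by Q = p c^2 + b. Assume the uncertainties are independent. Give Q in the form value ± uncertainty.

Let w = p·c^2 = 1680. δw/w = √((1·δp/p)² + (2·δc/c)²) = √(0.00730 + 0.0455) = 0.230, so δw = 385.
Q = w + b: δQ = √(δw² + δb²) = √(1.48e+05 + 2210) = 388
Q = 2380.

2380 ± 388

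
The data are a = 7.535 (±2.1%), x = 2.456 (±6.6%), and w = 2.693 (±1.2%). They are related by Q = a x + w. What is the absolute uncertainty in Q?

Let p = a·x = 18.51. δp/p = √((1·δa/a)² + (1·δx/x)²) = √(0.000441 + 0.00436) = 0.0693, so δp = 1.28.
Q = p + w: δQ = √(δp² + δw²) = √(1.64 + 0.00104) = 1.28

1.28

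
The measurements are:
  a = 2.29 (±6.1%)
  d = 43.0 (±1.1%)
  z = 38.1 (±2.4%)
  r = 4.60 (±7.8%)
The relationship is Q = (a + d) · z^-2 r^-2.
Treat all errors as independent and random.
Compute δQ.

Let u = a + d = 45.3. δu = √(δa² + δd²) = √(0.0195 + 0.224) = 0.493, so δu/u = 0.0109.
Q is then a monomial in u, z, r:
δQ/Q = √((δu/u)² + (-2·δz/z)² + (-2·δr/r)²) = √(0.000119 + 0.00230 + 0.0243) = 0.164
Q = 0.00147, so δQ = 0.164 × 0.00147 = 0.000241.

0.000241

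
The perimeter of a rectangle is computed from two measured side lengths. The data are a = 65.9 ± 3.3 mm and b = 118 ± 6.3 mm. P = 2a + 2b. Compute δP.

14.2 mm

Absolute uncertainties add in quadrature for a linear combination:
  (2·δa)² = 43.6;  (2·δb)² = 159
δP = √(202) = 14.2 mm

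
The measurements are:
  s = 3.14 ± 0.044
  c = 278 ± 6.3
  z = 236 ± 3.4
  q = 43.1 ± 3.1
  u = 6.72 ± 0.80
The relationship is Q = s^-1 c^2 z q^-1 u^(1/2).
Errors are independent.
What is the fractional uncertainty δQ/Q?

0.106

Each factor contributes (exponent × relative error)² to (δQ/Q)²:
  (-1·δs/s)² = (-1×0.0140)² = 0.000196;  (2·δc/c)² = (2×0.0227)² = 0.00205;  (1·δz/z)² = (1×0.0144)² = 0.000208;  (-1·δq/q)² = (-1×0.0719)² = 0.00517;  (½·δu/u)² = (0.5×0.119)² = 0.00354
δQ/Q = √(0.0112) = 0.106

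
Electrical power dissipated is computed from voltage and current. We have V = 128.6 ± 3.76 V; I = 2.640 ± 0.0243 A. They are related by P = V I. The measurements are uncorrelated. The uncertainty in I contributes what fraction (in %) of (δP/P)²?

9.02%

(δP/P)² = (1·δV/V)² + (1·δI/I)²
  V term: (1×0.0292)² = 0.000855
  I term: (1×0.00920)² = 8.47e-05
Total = 0.000940. Share from I = 8.47e-05/0.000940 = 0.0902.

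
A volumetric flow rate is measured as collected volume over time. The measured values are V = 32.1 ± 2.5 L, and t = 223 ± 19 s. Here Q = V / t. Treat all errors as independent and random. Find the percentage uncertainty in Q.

11.5%

Each factor contributes (exponent × relative error)² to (δQ/Q)²:
  (1·δV/V)² = (1×0.0779)² = 0.00607;  (-1·δt/t)² = (-1×0.0852)² = 0.00726
δQ/Q = √(0.0133) = 0.115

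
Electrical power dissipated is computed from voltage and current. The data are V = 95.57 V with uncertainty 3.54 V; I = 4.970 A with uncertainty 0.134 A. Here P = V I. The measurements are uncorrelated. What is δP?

21.8 W

Products/powers → add relative errors in quadrature, weighted by exponent:
  (1·δV/V)² = (1×0.0370)² = 0.00137;  (1·δI/I)² = (1×0.0270)² = 0.000727
δP/P = √(0.00210) = 0.0458
P = 475.0 W, so δP = 0.0458 × 475.0 = 21.8 W.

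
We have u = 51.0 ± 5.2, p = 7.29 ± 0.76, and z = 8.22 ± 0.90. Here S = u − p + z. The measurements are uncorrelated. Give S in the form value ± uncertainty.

Sums and differences: (δS)² = Σ (cᵢ δxᵢ)².
  (δu)² = 27.0;  (δp)² = 0.578;  (δz)² = 0.810
δS = √(28.4) = 5.33
S = 51.9.

51.9 ± 5.33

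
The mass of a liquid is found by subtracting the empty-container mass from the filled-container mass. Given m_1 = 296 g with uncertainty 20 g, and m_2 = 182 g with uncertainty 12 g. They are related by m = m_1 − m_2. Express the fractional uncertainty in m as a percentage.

Absolute uncertainties add in quadrature for a linear combination:
  (δm_1)² = 400;  (δm_2)² = 144
δm = √(544) = 23.3 g
m = 114 g, so δm/m = 23.3/114 = 0.205.

20.5%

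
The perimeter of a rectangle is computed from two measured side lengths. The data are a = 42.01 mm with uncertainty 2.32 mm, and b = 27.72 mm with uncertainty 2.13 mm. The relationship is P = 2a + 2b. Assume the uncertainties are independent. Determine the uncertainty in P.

For a sum/difference, combine absolute errors in quadrature:
  (2·δa)² = 21.5;  (2·δb)² = 18.1
δP = √(39.7) = 6.30 mm

6.30 mm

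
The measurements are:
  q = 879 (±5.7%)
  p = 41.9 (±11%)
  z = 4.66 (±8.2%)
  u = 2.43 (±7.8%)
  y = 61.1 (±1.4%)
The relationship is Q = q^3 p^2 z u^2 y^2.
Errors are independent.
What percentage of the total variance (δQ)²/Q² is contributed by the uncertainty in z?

(δQ/Q)² = (3·δq/q)² + (2·δp/p)² + (1·δz/z)² + (2·δu/u)² + (2·δy/y)²
  q term: (3×0.0570)² = 0.0292
  p term: (2×0.110)² = 0.0484
  z term: (1×0.0820)² = 0.00672
  u term: (2×0.0780)² = 0.0243
  y term: (2×0.0140)² = 0.000784
Total = 0.109. Share from z = 0.00672/0.109 = 0.0614.

6.14%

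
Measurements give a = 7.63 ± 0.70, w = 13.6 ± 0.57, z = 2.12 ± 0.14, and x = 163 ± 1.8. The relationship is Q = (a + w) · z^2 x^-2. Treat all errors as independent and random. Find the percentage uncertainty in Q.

14.0%

Let u = a + w = 21.2. δu = √(δa² + δw²) = √(0.490 + 0.325) = 0.903, so δu/u = 0.0425.
Q is then a monomial in u, z, x:
δQ/Q = √((δu/u)² + (2·δz/z)² + (-2·δx/x)²) = √(0.00181 + 0.0174 + 0.000488) = 0.140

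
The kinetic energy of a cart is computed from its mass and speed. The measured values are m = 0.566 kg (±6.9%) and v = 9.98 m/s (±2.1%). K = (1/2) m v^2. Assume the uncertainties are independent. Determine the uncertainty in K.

2.28 J

Products/powers → add relative errors in quadrature, weighted by exponent:
  (1·δm/m)² = (1×0.0690)² = 0.00476;  (2·δv/v)² = (2×0.0210)² = 0.00176
δK/K = √(0.00653) = 0.0808
K = 28.2 J, so δK = 0.0808 × 28.2 = 2.28 J.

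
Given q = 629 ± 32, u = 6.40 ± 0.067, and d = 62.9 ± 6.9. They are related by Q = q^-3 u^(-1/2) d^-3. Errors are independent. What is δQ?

Products/powers → add relative errors in quadrature, weighted by exponent:
  (-3·δq/q)² = (-3×0.0509)² = 0.0233;  (−½·δu/u)² = (-0.5×0.0105)² = 2.74e-05;  (-3·δd/d)² = (-3×0.110)² = 0.108
δQ/Q = √(0.132) = 0.363
Q = 6.38e-15, so δQ = 0.363 × 6.38e-15 = 2.32e-15.

2.32e-15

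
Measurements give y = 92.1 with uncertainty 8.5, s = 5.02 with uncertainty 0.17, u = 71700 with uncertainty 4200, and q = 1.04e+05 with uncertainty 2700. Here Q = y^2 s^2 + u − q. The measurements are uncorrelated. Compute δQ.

Let p = y^2·s^2 = 2.14e+05. δp/p = √((2·δy/y)² + (2·δs/s)²) = √(0.0341 + 0.00459) = 0.197, so δp = 42000.
Q = p + u − q: δQ = √(δp² + δu² + δq²) = √(1.77e+09 + 1.76e+07 + 7.29e+06) = 42300

42300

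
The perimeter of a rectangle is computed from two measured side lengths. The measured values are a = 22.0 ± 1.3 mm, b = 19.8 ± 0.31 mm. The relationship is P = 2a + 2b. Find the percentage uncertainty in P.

3.20%

Each term contributes (cᵢ δxᵢ)² to (δP)²:
  (2·δa)² = 6.76;  (2·δb)² = 0.384
δP = √(7.14) = 2.67 mm
P = 83.6 mm, so δP/P = 2.67/83.6 = 0.0320.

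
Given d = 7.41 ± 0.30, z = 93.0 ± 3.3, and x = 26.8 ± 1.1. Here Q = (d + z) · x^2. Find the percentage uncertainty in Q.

Let u = d + z = 100. δu = √(δd² + δz²) = √(0.0900 + 10.9) = 3.31, so δu/u = 0.0330.
Q is then a monomial in u, x:
δQ/Q = √((δu/u)² + (2·δx/x)²) = √(0.00109 + 0.00674) = 0.0885

8.85%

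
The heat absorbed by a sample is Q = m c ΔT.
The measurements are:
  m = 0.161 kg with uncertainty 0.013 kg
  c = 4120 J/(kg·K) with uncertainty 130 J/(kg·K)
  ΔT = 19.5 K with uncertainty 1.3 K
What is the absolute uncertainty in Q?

1410 J

Products/powers → add relative errors in quadrature, weighted by exponent:
  (1·δm/m)² = (1×0.0807)² = 0.00652;  (1·δc/c)² = (1×0.0316)² = 0.000996;  (1·δΔT/ΔT)² = (1×0.0667)² = 0.00444
δQ/Q = √(0.0120) = 0.109
Q = 12900 J, so δQ = 0.109 × 12900 = 1410 J.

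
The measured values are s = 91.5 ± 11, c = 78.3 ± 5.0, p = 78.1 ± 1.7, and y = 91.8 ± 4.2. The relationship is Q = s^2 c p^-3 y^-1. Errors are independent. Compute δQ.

Relative error in a monomial: (δQ/Q)² = Σ (nᵢ · δxᵢ/xᵢ)².
  (2·δs/s)² = (2×0.120)² = 0.0578;  (1·δc/c)² = (1×0.0639)² = 0.00408;  (-3·δp/p)² = (-3×0.0218)² = 0.00426;  (-1·δy/y)² = (-1×0.0458)² = 0.00209
δQ/Q = √(0.0682) = 0.261
Q = 0.0150, so δQ = 0.261 × 0.0150 = 0.00392.

0.00392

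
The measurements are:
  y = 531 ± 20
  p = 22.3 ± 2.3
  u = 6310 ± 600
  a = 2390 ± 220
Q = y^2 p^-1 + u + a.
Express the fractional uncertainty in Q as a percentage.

Let w = y^2·p^-1 = 12600. δw/w = √((2·δy/y)² + (-1·δp/p)²) = √(0.00567 + 0.0106) = 0.128, so δw = 1610.
Q = w + u + a: δQ = √(δw² + δu² + δa²) = √(2.61e+06 + 3.6e+05 + 48400) = 1740
Q = 21300, so δQ/Q = 1740/21300 = 0.0814.

8.14%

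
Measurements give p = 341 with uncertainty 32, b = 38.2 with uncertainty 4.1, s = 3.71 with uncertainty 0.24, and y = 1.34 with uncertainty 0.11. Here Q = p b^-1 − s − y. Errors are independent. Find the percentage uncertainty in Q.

Let w = p·b^-1 = 8.93. δw/w = √((1·δp/p)² + (-1·δb/b)²) = √(0.00881 + 0.0115) = 0.143, so δw = 1.27.
Q = w − s − y: δQ = √(δw² + δs² + δy²) = √(1.62 + 0.0576 + 0.0121) = 1.30
Q = 3.88, so δQ/Q = 1.30/3.88 = 0.335.

33.5%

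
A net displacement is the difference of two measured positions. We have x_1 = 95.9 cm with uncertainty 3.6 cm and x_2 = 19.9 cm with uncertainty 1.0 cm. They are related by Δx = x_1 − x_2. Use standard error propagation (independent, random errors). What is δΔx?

Absolute uncertainties add in quadrature for a linear combination:
  (δx_1)² = 13.0;  (δx_2)² = 1.00
δΔx = √(14.0) = 3.74 cm

3.74 cm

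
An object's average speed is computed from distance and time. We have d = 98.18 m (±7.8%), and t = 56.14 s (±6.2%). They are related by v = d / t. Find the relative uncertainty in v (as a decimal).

Each factor contributes (exponent × relative error)² to (δv/v)²:
  (1·δd/d)² = (1×0.0780)² = 0.00608;  (-1·δt/t)² = (-1×0.0620)² = 0.00384
δv/v = √(0.00993) = 0.0996

0.0996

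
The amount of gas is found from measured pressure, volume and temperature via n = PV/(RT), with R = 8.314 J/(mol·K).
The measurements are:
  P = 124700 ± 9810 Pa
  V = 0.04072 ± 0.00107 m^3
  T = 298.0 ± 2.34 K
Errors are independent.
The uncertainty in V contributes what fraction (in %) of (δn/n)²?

(δn/n)² = (1·δP/P)² + (1·δV/V)² + (-1·δT/T)²
  P term: (1×0.0787)² = 0.00619
  V term: (1×0.0263)² = 0.000690
  T term: (-1×0.00785)² = 6.17e-05
Total = 0.00694. Share from V = 0.000690/0.00694 = 0.0995.

9.95%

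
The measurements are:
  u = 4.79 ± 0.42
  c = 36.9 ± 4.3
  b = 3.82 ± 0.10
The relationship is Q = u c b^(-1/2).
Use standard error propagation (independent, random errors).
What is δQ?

Products/powers → add relative errors in quadrature, weighted by exponent:
  (1·δu/u)² = (1×0.0877)² = 0.00769;  (1·δc/c)² = (1×0.117)² = 0.0136;  (−½·δb/b)² = (-0.5×0.0262)² = 0.000171
δQ/Q = √(0.0214) = 0.146
Q = 90.4, so δQ = 0.146 × 90.4 = 13.2.

13.2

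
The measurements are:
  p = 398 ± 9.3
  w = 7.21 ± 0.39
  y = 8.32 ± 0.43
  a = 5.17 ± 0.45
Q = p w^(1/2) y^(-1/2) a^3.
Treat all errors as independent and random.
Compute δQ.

For a monomial Q ∝ p, w^(1/2), y^(-1/2), a^3, fractional errors add in quadrature:
  (1·δp/p)² = (1×0.0234)² = 0.000546;  (½·δw/w)² = (0.5×0.0541)² = 0.000731;  (−½·δy/y)² = (-0.5×0.0517)² = 0.000668;  (3·δa/a)² = (3×0.0870)² = 0.0682
δQ/Q = √(0.0701) = 0.265
Q = 51200, so δQ = 0.265 × 51200 = 13600.

13600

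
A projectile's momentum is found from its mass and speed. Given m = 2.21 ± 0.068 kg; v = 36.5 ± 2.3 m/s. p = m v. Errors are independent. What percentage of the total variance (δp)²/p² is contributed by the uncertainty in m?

19.3%

(δp/p)² = (1·δm/m)² + (1·δv/v)²
  m term: (1×0.0308)² = 0.000947
  v term: (1×0.0630)² = 0.00397
Total = 0.00492. Share from m = 0.000947/0.00492 = 0.193.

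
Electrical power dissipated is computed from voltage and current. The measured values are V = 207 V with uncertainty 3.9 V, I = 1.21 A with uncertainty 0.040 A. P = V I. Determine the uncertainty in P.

Since P is a product/quotient, work with relative uncertainties:
  (1·δV/V)² = (1×0.0188)² = 0.000355;  (1·δI/I)² = (1×0.0331)² = 0.00109
δP/P = √(0.00145) = 0.0380
P = 250 W, so δP = 0.0380 × 250 = 9.53 W.

9.53 W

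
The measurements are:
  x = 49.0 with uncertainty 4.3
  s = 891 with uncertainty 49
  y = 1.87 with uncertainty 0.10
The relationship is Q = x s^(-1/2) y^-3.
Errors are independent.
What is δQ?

Since Q is a product/quotient, work with relative uncertainties:
  (1·δx/x)² = (1×0.0878)² = 0.00770;  (−½·δs/s)² = (-0.5×0.0550)² = 0.000756;  (-3·δy/y)² = (-3×0.0535)² = 0.0257
δQ/Q = √(0.0342) = 0.185
Q = 0.251, so δQ = 0.185 × 0.251 = 0.0464.

0.0464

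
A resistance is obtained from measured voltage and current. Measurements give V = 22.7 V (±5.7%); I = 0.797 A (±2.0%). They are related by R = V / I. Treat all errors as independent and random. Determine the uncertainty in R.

1.72 Ω

Products/powers → add relative errors in quadrature, weighted by exponent:
  (1·δV/V)² = (1×0.0570)² = 0.00325;  (-1·δI/I)² = (-1×0.0200)² = 0.000400
δR/R = √(0.00365) = 0.0604
R = 28.5 Ω, so δR = 0.0604 × 28.5 = 1.72 Ω.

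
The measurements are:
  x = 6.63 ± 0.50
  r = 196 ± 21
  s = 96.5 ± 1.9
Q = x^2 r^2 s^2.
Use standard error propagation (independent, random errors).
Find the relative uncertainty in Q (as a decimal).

Each factor contributes (exponent × relative error)² to (δQ/Q)²:
  (2·δx/x)² = (2×0.0754)² = 0.0227;  (2·δr/r)² = (2×0.107)² = 0.0459;  (2·δs/s)² = (2×0.0197)² = 0.00155
δQ/Q = √(0.0702) = 0.265

0.265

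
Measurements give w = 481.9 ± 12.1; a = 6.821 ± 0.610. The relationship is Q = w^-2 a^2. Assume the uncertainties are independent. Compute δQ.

3.72e-05

Q is a product of powers, so relative uncertainties combine in quadrature:
  (-2·δw/w)² = (-2×0.0251)² = 0.00252;  (2·δa/a)² = (2×0.0894)² = 0.0320
δQ/Q = √(0.0345) = 0.186
Q = 0.0002003, so δQ = 0.186 × 0.0002003 = 3.72e-05.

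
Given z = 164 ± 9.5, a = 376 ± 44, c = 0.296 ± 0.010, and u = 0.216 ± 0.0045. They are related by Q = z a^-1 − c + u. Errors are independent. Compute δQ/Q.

Let p = z·a^-1 = 0.436. δp/p = √((1·δz/z)² + (-1·δa/a)²) = √(0.00336 + 0.0137) = 0.131, so δp = 0.0570.
Q = p − c + u: δQ = √(δp² + δc² + δu²) = √(0.00324 + 0.000100 + 2.02e-05) = 0.0580
Q = 0.356, so δQ/Q = 0.0580/0.356 = 0.163.

0.163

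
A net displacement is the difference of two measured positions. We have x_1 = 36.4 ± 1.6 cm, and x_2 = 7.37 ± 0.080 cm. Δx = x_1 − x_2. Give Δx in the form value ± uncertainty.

29.0 ± 1.60 cm

Each term contributes (cᵢ δxᵢ)² to (δΔx)²:
  (δx_1)² = 2.56;  (δx_2)² = 0.00640
δΔx = √(2.57) = 1.60 cm
Δx = 29.0 cm.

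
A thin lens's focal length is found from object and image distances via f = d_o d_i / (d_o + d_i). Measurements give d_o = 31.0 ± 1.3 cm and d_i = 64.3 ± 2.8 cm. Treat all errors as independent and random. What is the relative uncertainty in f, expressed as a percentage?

3.16%

∂f/∂d_o = (d_i/(d_o+d_i))² = 0.455;  ∂f/∂d_i = (d_o/(d_o+d_i))² = 0.106
δf = √((∂f/∂d_o · δd_o)² + (∂f/∂d_i · δd_i)²) = √(0.350 + 0.0878) = 0.662 cm
f = 20.9 cm, so δf/f = 0.662/20.9 = 0.0316.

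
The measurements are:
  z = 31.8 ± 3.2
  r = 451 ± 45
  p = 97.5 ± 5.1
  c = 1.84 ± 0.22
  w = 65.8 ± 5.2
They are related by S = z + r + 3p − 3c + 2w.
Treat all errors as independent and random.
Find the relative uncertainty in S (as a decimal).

For a sum/difference, combine absolute errors in quadrature:
  (δz)² = 10.2;  (δr)² = 2020;  (3·δp)² = 234;  (3·δc)² = 0.436;  (2·δw)² = 108
δS = √(2380) = 48.8
S = 901, so δS/S = 48.8/901 = 0.0541.

0.0541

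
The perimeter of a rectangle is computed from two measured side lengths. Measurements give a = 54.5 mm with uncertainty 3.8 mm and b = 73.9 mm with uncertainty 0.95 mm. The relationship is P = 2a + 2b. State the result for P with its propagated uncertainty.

257 ± 7.83 mm

Each term contributes (cᵢ δxᵢ)² to (δP)²:
  (2·δa)² = 57.8;  (2·δb)² = 3.61
δP = √(61.4) = 7.83 mm
P = 257 mm.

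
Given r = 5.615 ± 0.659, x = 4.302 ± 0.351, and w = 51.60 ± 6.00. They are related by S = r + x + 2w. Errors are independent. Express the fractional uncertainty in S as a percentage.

For a sum/difference, combine absolute errors in quadrature:
  (δr)² = 0.434;  (δx)² = 0.123;  (2·δw)² = 144
δS = √(145) = 12.0
S = 113.1, so δS/S = 12.0/113.1 = 0.106.

10.6%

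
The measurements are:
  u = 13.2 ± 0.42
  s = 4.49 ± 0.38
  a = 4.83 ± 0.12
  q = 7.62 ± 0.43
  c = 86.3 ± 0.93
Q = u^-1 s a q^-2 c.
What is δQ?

Relative error in a monomial: (δQ/Q)² = Σ (nᵢ · δxᵢ/xᵢ)².
  (-1·δu/u)² = (-1×0.0318)² = 0.00101;  (1·δs/s)² = (1×0.0846)² = 0.00716;  (1·δa/a)² = (1×0.0248)² = 0.000617;  (-2·δq/q)² = (-2×0.0564)² = 0.0127;  (1·δc/c)² = (1×0.0108)² = 0.000116
δQ/Q = √(0.0216) = 0.147
Q = 2.44, so δQ = 0.147 × 2.44 = 0.359.

0.359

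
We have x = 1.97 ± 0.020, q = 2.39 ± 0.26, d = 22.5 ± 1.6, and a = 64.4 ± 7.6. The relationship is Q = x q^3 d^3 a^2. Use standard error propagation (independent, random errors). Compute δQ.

5.79e+08

Since Q is a product/quotient, work with relative uncertainties:
  (1·δx/x)² = (1×0.0102)² = 0.000103;  (3·δq/q)² = (3×0.109)² = 0.107;  (3·δd/d)² = (3×0.0711)² = 0.0455;  (2·δa/a)² = (2×0.118)² = 0.0557
δQ/Q = √(0.208) = 0.456
Q = 1.27e+09, so δQ = 0.456 × 1.27e+09 = 5.79e+08.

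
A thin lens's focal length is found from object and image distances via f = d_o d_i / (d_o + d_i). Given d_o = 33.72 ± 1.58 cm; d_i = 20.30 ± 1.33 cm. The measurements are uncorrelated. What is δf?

0.564 cm

∂f/∂d_o = (d_i/(d_o+d_i))² = 0.141;  ∂f/∂d_i = (d_o/(d_o+d_i))² = 0.390
δf = √((∂f/∂d_o · δd_o)² + (∂f/∂d_i · δd_i)²) = √(0.0498 + 0.269) = 0.564 cm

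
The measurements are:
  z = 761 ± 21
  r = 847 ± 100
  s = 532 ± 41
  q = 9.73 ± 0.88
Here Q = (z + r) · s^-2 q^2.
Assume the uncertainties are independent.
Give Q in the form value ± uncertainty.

0.538 ± 0.132

Let u = z + r = 1610. δu = √(δz² + δr²) = √(441 + 10000) = 102, so δu/u = 0.0635.
Q is then a monomial in u, s, q:
δQ/Q = √((δu/u)² + (-2·δs/s)² + (2·δq/q)²) = √(0.00404 + 0.0238 + 0.0327) = 0.246
Q = 0.538, so δQ = 0.246 × 0.538 = 0.132.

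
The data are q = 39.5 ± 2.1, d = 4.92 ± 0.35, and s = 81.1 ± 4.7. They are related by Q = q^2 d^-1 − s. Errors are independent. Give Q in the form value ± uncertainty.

236 ± 40.8

Let p = q^2·d^-1 = 317. δp/p = √((2·δq/q)² + (-1·δd/d)²) = √(0.0113 + 0.00506) = 0.128, so δp = 40.6.
Q = p − s: δQ = √(δp² + δs²) = √(1650 + 22.1) = 40.8
Q = 236.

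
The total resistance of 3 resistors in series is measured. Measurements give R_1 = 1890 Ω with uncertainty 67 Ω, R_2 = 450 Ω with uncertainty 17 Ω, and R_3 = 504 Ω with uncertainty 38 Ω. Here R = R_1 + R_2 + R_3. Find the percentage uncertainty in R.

R is a linear combination, so absolute uncertainties add in quadrature:
  (δR_1)² = 4490;  (δR_2)² = 289;  (δR_3)² = 1440
δR = √(6220) = 78.9 Ω
R = 2840 Ω, so δR/R = 78.9/2840 = 0.0277.

2.77%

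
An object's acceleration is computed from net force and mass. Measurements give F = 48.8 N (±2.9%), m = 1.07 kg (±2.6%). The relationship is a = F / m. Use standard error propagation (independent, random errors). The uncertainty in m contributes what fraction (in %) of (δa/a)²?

(δa/a)² = (1·δF/F)² + (-1·δm/m)²
  F term: (1×0.0290)² = 0.000841
  m term: (-1×0.0260)² = 0.000676
Total = 0.00152. Share from m = 0.000676/0.00152 = 0.446.

44.6%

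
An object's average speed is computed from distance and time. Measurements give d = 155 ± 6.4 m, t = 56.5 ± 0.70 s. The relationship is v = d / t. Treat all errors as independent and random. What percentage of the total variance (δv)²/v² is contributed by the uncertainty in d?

(δv/v)² = (1·δd/d)² + (-1·δt/t)²
  d term: (1×0.0413)² = 0.00170
  t term: (-1×0.0124)² = 0.000153
Total = 0.00186. Share from d = 0.00170/0.00186 = 0.917.

91.7%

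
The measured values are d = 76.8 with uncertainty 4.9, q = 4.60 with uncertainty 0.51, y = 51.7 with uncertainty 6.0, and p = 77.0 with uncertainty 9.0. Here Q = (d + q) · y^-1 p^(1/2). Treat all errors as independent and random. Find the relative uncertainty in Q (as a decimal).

0.143

Let u = d + q = 81.4. δu = √(δd² + δq²) = √(24.0 + 0.260) = 4.93, so δu/u = 0.0605.
Q is then a monomial in u, y, p:
δQ/Q = √((δu/u)² + (-1·δy/y)² + (½·δp/p)²) = √(0.00366 + 0.0135 + 0.00342) = 0.143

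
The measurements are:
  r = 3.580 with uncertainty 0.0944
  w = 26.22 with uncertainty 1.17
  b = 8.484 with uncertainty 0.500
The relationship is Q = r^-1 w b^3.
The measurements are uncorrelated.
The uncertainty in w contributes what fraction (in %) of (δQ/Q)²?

5.87%

(δQ/Q)² = (-1·δr/r)² + (1·δw/w)² + (3·δb/b)²
  r term: (-1×0.0264)² = 0.000695
  w term: (1×0.0446)² = 0.00199
  b term: (3×0.0589)² = 0.0313
Total = 0.0339. Share from w = 0.00199/0.0339 = 0.0587.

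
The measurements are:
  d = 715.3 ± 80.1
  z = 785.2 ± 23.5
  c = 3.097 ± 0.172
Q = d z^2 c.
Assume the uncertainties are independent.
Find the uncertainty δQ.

Products/powers → add relative errors in quadrature, weighted by exponent:
  (1·δd/d)² = (1×0.112)² = 0.0125;  (2·δz/z)² = (2×0.0299)² = 0.00358;  (1·δc/c)² = (1×0.0555)² = 0.00308
δQ/Q = √(0.0192) = 0.139
Q = 1.366e+09, so δQ = 0.139 × 1.366e+09 = 1.89e+08.

1.89e+08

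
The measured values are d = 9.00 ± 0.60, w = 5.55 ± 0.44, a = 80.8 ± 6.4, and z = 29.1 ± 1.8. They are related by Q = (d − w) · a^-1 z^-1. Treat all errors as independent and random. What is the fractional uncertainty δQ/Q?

0.238

Let u = d − w = 3.45. δu = √(δd² + δw²) = √(0.360 + 0.194) = 0.744, so δu/u = 0.216.
Q is then a monomial in u, a, z:
δQ/Q = √((δu/u)² + (-1·δa/a)² + (-1·δz/z)²) = √(0.0465 + 0.00627 + 0.00383) = 0.238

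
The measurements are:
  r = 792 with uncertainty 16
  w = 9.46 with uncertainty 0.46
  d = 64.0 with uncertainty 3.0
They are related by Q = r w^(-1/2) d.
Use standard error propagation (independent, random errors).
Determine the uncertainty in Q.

Since Q is a product/quotient, work with relative uncertainties:
  (1·δr/r)² = (1×0.0202)² = 0.000408;  (−½·δw/w)² = (-0.5×0.0486)² = 0.000591;  (1·δd/d)² = (1×0.0469)² = 0.00220
δQ/Q = √(0.00320) = 0.0565
Q = 16500, so δQ = 0.0565 × 16500 = 932.

932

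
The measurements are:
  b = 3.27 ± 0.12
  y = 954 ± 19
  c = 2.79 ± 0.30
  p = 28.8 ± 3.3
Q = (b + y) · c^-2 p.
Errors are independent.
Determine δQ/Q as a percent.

24.4%

Let u = b + y = 957. δu = √(δb² + δy²) = √(0.0144 + 361) = 19.0, so δu/u = 0.0198.
Q is then a monomial in u, c, p:
δQ/Q = √((δu/u)² + (-2·δc/c)² + (1·δp/p)²) = √(0.000394 + 0.0462 + 0.0131) = 0.244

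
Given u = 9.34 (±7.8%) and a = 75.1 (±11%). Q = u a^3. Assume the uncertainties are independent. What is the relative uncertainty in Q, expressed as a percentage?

Relative error in a monomial: (δQ/Q)² = Σ (nᵢ · δxᵢ/xᵢ)².
  (1·δu/u)² = (1×0.0780)² = 0.00608;  (3·δa/a)² = (3×0.110)² = 0.109
δQ/Q = √(0.115) = 0.339

33.9%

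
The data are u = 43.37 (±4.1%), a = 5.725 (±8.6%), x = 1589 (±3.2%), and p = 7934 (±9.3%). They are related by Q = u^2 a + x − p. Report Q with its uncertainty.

4423 ± 1480

Let w = u^2·a = 10770. δw/w = √((2·δu/u)² + (1·δa/a)²) = √(0.00672 + 0.00740) = 0.119, so δw = 1280.
Q = w + x − p: δQ = √(δw² + δx² + δp²) = √(1.64e+06 + 2590 + 5.44e+05) = 1480
Q = 4423.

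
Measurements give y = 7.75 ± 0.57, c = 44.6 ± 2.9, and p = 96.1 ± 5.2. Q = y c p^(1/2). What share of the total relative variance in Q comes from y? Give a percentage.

52.2%

(δQ/Q)² = (1·δy/y)² + (1·δc/c)² + (½·δp/p)²
  y term: (1×0.0735)² = 0.00541
  c term: (1×0.0650)² = 0.00423
  p term: (0.5×0.0541)² = 0.000732
Total = 0.0104. Share from y = 0.00541/0.0104 = 0.522.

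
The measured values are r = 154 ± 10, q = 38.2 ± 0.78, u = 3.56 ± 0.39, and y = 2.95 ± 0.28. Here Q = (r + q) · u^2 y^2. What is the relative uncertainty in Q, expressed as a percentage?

29.5%

Let w = r + q = 192. δw = √(δr² + δq²) = √(100 + 0.608) = 10.0, so δw/w = 0.0522.
Q is then a monomial in w, u, y:
δQ/Q = √((δw/w)² + (2·δu/u)² + (2·δy/y)²) = √(0.00272 + 0.0480 + 0.0360) = 0.295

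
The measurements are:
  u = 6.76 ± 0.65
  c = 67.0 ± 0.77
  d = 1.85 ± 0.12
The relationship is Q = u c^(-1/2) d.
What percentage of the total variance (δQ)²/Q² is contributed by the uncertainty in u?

68.6%

(δQ/Q)² = (1·δu/u)² + (−½·δc/c)² + (1·δd/d)²
  u term: (1×0.0962)² = 0.00925
  c term: (-0.5×0.0115)² = 3.3e-05
  d term: (1×0.0649)² = 0.00421
Total = 0.0135. Share from u = 0.00925/0.0135 = 0.686.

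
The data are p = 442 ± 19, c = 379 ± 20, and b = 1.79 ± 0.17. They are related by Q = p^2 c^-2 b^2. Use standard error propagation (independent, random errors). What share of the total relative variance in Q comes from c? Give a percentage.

20.4%

(δQ/Q)² = (2·δp/p)² + (-2·δc/c)² + (2·δb/b)²
  p term: (2×0.0430)² = 0.00739
  c term: (-2×0.0528)² = 0.0111
  b term: (2×0.0950)² = 0.0361
Total = 0.0546. Share from c = 0.0111/0.0546 = 0.204.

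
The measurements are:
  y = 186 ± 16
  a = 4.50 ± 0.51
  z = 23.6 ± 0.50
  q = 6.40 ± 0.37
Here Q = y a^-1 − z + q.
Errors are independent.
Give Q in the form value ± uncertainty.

Let p = y·a^-1 = 41.3. δp/p = √((1·δy/y)² + (-1·δa/a)²) = √(0.00740 + 0.0128) = 0.142, so δp = 5.88.
Q = p − z + q: δQ = √(δp² + δz² + δq²) = √(34.6 + 0.250 + 0.137) = 5.91
Q = 24.1.

24.1 ± 5.91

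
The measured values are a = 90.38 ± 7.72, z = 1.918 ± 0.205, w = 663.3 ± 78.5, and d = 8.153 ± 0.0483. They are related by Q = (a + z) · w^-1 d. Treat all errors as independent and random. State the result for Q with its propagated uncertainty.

Let u = a + z = 92.30. δu = √(δa² + δz²) = √(59.6 + 0.0420) = 7.72, so δu/u = 0.0837.
Q is then a monomial in u, w, d:
δQ/Q = √((δu/u)² + (-1·δw/w)² + (1·δd/d)²) = √(0.00700 + 0.0140 + 3.51e-05) = 0.145
Q = 1.134, so δQ = 0.145 × 1.134 = 0.165.

1.134 ± 0.165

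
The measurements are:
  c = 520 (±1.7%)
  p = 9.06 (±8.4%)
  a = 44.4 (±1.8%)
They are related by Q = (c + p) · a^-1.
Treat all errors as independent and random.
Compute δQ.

0.293

Let u = c + p = 529. δu = √(δc² + δp²) = √(78.1 + 0.579) = 8.87, so δu/u = 0.0168.
Q is then a monomial in u, a:
δQ/Q = √((δu/u)² + (-1·δa/a)²) = √(0.000281 + 0.000324) = 0.0246
Q = 11.9, so δQ = 0.0246 × 11.9 = 0.293.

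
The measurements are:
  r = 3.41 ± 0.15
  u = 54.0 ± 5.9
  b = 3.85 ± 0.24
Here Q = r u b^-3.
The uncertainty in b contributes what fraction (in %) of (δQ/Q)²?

(δQ/Q)² = (1·δr/r)² + (1·δu/u)² + (-3·δb/b)²
  r term: (1×0.0440)² = 0.00193
  u term: (1×0.109)² = 0.0119
  b term: (-3×0.0623)² = 0.0350
Total = 0.0488. Share from b = 0.0350/0.0488 = 0.716.

71.6%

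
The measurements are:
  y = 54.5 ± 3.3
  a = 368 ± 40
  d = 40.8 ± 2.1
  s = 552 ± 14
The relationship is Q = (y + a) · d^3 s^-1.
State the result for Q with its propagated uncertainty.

Let u = y + a = 422. δu = √(δy² + δa²) = √(10.9 + 1600) = 40.1, so δu/u = 0.0950.
Q is then a monomial in u, d, s:
δQ/Q = √((δu/u)² + (3·δd/d)² + (-1·δs/s)²) = √(0.00902 + 0.0238 + 0.000643) = 0.183
Q = 52000, so δQ = 0.183 × 52000 = 9520.

52000 ± 9520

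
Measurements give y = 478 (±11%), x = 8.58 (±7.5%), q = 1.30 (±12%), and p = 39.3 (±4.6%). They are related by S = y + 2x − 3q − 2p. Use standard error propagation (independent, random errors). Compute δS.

Sums and differences: (δS)² = Σ (cᵢ δxᵢ)².
  (δy)² = 2760;  (2·δx)² = 1.66;  (3·δq)² = 0.219;  (2·δp)² = 13.1
δS = √(2780) = 52.7

52.7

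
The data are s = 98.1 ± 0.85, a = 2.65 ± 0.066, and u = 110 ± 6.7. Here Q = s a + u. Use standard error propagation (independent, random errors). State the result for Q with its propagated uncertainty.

Let p = s·a = 260. δp/p = √((1·δs/s)² + (1·δa/a)²) = √(7.51e-05 + 0.000620) = 0.0264, so δp = 6.86.
Q = p + u: δQ = √(δp² + δu²) = √(47.0 + 44.9) = 9.59
Q = 370.

370 ± 9.59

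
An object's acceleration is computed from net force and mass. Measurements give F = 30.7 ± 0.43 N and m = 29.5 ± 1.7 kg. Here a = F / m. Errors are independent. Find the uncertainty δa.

For a monomial a ∝ F, m^-1, fractional errors add in quadrature:
  (1·δF/F)² = (1×0.0140)² = 0.000196;  (-1·δm/m)² = (-1×0.0576)² = 0.00332
δa/a = √(0.00352) = 0.0593
a = 1.04 m/s^2, so δa = 0.0593 × 1.04 = 0.0617 m/s^2.

0.0617 m/s^2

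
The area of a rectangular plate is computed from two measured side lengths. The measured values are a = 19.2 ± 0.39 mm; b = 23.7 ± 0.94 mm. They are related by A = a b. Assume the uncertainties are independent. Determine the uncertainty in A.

A is a product of powers, so relative uncertainties combine in quadrature:
  (1·δa/a)² = (1×0.0203)² = 0.000413;  (1·δb/b)² = (1×0.0397)² = 0.00157
δA/A = √(0.00199) = 0.0446
A = 455 mm^2, so δA = 0.0446 × 455 = 20.3 mm^2.

20.3 mm^2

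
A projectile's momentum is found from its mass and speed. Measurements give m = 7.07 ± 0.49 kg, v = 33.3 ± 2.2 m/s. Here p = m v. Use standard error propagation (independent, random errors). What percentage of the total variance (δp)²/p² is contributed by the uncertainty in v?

47.6%

(δp/p)² = (1·δm/m)² + (1·δv/v)²
  m term: (1×0.0693)² = 0.00480
  v term: (1×0.0661)² = 0.00436
Total = 0.00917. Share from v = 0.00436/0.00917 = 0.476.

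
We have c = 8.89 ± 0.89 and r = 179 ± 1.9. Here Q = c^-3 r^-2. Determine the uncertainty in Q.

Relative error in a monomial: (δQ/Q)² = Σ (nᵢ · δxᵢ/xᵢ)².
  (-3·δc/c)² = (-3×0.100)² = 0.0902;  (-2·δr/r)² = (-2×0.0106)² = 0.000451
δQ/Q = √(0.0907) = 0.301
Q = 4.44e-08, so δQ = 0.301 × 4.44e-08 = 1.34e-08.

1.34e-08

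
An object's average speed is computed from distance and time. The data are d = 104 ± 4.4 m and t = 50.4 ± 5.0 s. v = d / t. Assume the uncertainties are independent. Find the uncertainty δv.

v is a product of powers, so relative uncertainties combine in quadrature:
  (1·δd/d)² = (1×0.0423)² = 0.00179;  (-1·δt/t)² = (-1×0.0992)² = 0.00984
δv/v = √(0.0116) = 0.108
v = 2.06 m/s, so δv = 0.108 × 2.06 = 0.223 m/s.

0.223 m/s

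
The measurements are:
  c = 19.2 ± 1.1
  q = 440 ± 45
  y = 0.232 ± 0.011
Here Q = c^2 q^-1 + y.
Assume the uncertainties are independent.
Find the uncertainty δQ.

Let p = c^2·q^-1 = 0.838. δp/p = √((2·δc/c)² + (-1·δq/q)²) = √(0.0131 + 0.0105) = 0.154, so δp = 0.129.
Q = p + y: δQ = √(δp² + δy²) = √(0.0166 + 0.000121) = 0.129

0.129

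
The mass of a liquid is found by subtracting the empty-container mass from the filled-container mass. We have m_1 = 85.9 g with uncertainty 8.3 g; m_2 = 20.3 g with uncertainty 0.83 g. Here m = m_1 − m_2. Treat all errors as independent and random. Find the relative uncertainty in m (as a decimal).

0.127

For a sum/difference, combine absolute errors in quadrature:
  (δm_1)² = 68.9;  (δm_2)² = 0.689
δm = √(69.6) = 8.34 g
m = 65.6 g, so δm/m = 8.34/65.6 = 0.127.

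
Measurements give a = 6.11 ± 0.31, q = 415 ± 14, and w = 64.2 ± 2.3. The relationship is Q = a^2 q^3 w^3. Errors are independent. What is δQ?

Each factor contributes (exponent × relative error)² to (δQ/Q)²:
  (2·δa/a)² = (2×0.0507)² = 0.0103;  (3·δq/q)² = (3×0.0337)² = 0.0102;  (3·δw/w)² = (3×0.0358)² = 0.0116
δQ/Q = √(0.0321) = 0.179
Q = 7.06e+14, so δQ = 0.179 × 7.06e+14 = 1.26e+14.

1.26e+14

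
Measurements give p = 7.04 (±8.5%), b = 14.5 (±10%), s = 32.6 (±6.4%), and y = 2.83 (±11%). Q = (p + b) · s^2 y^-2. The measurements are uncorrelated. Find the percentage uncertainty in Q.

26.5%

Let u = p + b = 21.5. δu = √(δp² + δb²) = √(0.358 + 2.10) = 1.57, so δu/u = 0.0728.
Q is then a monomial in u, s, y:
δQ/Q = √((δu/u)² + (2·δs/s)² + (-2·δy/y)²) = √(0.00530 + 0.0164 + 0.0484) = 0.265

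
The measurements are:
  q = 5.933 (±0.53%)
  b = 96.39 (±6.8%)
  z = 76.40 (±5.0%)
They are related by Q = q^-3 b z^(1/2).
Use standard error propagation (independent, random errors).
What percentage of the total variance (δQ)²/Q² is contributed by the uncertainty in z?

11.4%

(δQ/Q)² = (-3·δq/q)² + (1·δb/b)² + (½·δz/z)²
  q term: (-3×0.00530)² = 0.000253
  b term: (1×0.0680)² = 0.00462
  z term: (0.5×0.0500)² = 0.000625
Total = 0.00550. Share from z = 0.000625/0.00550 = 0.114.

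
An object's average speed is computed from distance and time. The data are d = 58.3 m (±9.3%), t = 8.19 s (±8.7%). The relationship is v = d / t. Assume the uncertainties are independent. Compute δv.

0.907 m/s

Products/powers → add relative errors in quadrature, weighted by exponent:
  (1·δd/d)² = (1×0.0930)² = 0.00865;  (-1·δt/t)² = (-1×0.0870)² = 0.00757
δv/v = √(0.0162) = 0.127
v = 7.12 m/s, so δv = 0.127 × 7.12 = 0.907 m/s.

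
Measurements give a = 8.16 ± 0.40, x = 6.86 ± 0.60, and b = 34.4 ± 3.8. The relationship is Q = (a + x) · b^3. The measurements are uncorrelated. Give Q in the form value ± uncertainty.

Let u = a + x = 15.0. δu = √(δa² + δx²) = √(0.160 + 0.360) = 0.721, so δu/u = 0.0480.
Q is then a monomial in u, b:
δQ/Q = √((δu/u)² + (3·δb/b)²) = √(0.00230 + 0.110) = 0.335
Q = 6.11e+05, so δQ = 0.335 × 6.11e+05 = 2.05e+05.

(6.11 ± 2.05) × 10^5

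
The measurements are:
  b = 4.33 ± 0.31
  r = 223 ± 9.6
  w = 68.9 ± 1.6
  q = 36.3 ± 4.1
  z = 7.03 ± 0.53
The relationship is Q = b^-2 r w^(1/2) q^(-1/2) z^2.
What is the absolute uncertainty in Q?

178

Products/powers → add relative errors in quadrature, weighted by exponent:
  (-2·δb/b)² = (-2×0.0716)² = 0.0205;  (1·δr/r)² = (1×0.0430)² = 0.00185;  (½·δw/w)² = (0.5×0.0232)² = 0.000135;  (−½·δq/q)² = (-0.5×0.113)² = 0.00319;  (2·δz/z)² = (2×0.0754)² = 0.0227
δQ/Q = √(0.0484) = 0.220
Q = 810, so δQ = 0.220 × 810 = 178.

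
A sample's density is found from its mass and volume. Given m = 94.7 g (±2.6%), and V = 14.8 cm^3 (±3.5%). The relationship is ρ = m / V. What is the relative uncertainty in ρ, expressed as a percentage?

Relative error in a monomial: (δρ/ρ)² = Σ (nᵢ · δxᵢ/xᵢ)².
  (1·δm/m)² = (1×0.0260)² = 0.000676;  (-1·δV/V)² = (-1×0.0350)² = 0.00123
δρ/ρ = √(0.00190) = 0.0436

4.36%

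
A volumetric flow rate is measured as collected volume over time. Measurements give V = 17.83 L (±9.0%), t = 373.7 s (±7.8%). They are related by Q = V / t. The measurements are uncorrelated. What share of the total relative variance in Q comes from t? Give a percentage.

42.9%

(δQ/Q)² = (1·δV/V)² + (-1·δt/t)²
  V term: (1×0.0900)² = 0.00810
  t term: (-1×0.0780)² = 0.00608
Total = 0.0142. Share from t = 0.00608/0.0142 = 0.429.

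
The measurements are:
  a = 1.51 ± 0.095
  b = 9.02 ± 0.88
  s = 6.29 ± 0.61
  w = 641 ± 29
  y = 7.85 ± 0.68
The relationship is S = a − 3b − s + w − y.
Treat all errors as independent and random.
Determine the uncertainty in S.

29.1

Each term contributes (cᵢ δxᵢ)² to (δS)²:
  (δa)² = 0.00903;  (3·δb)² = 6.97;  (δs)² = 0.372;  (δw)² = 841;  (δy)² = 0.462
δS = √(849) = 29.1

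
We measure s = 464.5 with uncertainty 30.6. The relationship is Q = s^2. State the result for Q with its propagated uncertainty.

Q ∝ s^2, so δQ/Q = |2| · δs/s = 2 × 0.0659 = 0.132.
Q = 215800, so δQ = 0.132 × 215800 = 28400.

215800 ± 28400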